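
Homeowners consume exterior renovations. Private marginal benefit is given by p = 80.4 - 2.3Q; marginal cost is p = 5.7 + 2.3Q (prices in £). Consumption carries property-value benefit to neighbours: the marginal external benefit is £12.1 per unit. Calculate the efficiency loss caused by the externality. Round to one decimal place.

Market equilibrium (private): 5.7 + 2.3Q = 80.4 - 2.3Q → Q_m = 16.2391.
Social marginal benefit = demand + MEB = 92.5 - 2.3Q.
Set SMB = MC: 92.5 - 2.3Q = 5.7 + 2.3Q → Q* = 18.8696.
The loss is the area between SMB and MC from Q* to Q_m; with linear curves that's a triangle of height MEB(Q_m).
DWL = ½ × 2.6305 × 12.1000 = 15.9145.

DWL = £15.9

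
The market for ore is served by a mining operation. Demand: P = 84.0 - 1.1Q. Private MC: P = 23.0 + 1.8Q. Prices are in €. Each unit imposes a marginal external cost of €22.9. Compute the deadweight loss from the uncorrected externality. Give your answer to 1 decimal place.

DWL = €90.4

Market equilibrium (private): 23.0 + 1.8Q = 84.0 - 1.1Q → Q_m = 21.0345.
Social marginal cost = private MC + MEC = 45.9 + 1.8Q.
Set SMC = demand: 45.9 + 1.8Q = 84.0 - 1.1Q → Q* = 13.1379.
Between Q* and Q_m the wedge SMC − demand runs linearly from 0 to MEC(Q_m), so the loss is a triangle.
DWL = ½ × 7.8966 × 22.9000 = 90.4161.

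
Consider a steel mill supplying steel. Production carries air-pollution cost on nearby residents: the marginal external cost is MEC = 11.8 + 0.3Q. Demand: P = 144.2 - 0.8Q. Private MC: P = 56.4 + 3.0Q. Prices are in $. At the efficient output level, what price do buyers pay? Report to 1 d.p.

Social marginal cost = private MC + MEC = 68.2 + 3.3Q.
Set SMC = demand: 68.2 + 3.3Q = 144.2 - 0.8Q → Q* = 18.5366.
Consumer price on the demand curve at Q*: 144.2 − 0.8×18.5366 = 129.3707.

P = $129.4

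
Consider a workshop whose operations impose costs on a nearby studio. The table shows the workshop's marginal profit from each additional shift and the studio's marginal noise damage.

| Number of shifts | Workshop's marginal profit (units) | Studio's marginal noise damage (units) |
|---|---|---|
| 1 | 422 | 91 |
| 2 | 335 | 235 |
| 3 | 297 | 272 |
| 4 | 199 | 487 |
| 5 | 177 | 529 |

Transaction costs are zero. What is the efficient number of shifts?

3

Bargaining reaches the level where marginal profit last exceeds marginal noise damage.
That holds through level 3 (297 ≥ 272) but not at 4 (199 < 487).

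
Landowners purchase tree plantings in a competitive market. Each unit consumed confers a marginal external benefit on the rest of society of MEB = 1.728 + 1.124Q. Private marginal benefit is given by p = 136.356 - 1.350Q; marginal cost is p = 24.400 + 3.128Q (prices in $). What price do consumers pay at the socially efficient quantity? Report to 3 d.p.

P = $90.598

Social marginal benefit = demand + MEB = 138.084 - 0.226Q.
Set SMB = MC: 138.084 - 0.226Q = 24.400 + 3.128Q → Q* = 33.8951.
Consumer price on the demand curve at Q*: 136.356 − 1.350×33.8951 = 90.5976.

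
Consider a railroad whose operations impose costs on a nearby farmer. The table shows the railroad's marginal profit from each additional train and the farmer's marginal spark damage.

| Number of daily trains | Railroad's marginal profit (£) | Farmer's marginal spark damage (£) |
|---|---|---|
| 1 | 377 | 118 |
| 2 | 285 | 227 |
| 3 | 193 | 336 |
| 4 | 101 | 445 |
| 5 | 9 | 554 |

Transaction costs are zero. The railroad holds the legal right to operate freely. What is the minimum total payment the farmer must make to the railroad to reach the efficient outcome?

Left alone the railroad would choose level 5 (marginal profit stays positive).
Efficient level: k* = 2 (marginal profit ≥ marginal spark damage through 2).
The farmer must at least cover the railroad's forgone profit from cutting 5→2: 193 + 101 + 9 = 303.

£303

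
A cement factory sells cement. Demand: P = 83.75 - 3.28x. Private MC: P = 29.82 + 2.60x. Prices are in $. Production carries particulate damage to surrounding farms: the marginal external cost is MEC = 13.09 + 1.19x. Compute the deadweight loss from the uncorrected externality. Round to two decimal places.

Market equilibrium (private): 29.82 + 2.60x = 83.75 - 3.28x → x_m = 9.1718.
Social marginal cost = private MC + MEC = 42.91 + 3.79x.
Set SMC = demand: 42.91 + 3.79x = 83.75 - 3.28x → x* = 5.7765.
Height of the DWL triangle at x_m is SMC(x_m) − demand(x_m) = MEC(x_m) = 24.0044.
DWL = ½ × 3.3953 × 24.0044 = 40.7511.

DWL = $40.75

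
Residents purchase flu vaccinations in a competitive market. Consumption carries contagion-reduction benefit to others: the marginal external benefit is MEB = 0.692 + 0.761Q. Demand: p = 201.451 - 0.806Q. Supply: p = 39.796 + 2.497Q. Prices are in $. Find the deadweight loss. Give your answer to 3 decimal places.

DWL = $283.084

Market equilibrium (private): 39.796 + 2.497Q = 201.451 - 0.806Q → Q_m = 48.9419.
Social marginal benefit = demand + MEB = 202.143 - 0.045Q.
Set SMB = MC: 202.143 - 0.045Q = 39.796 + 2.497Q → Q* = 63.8659.
Height of the DWL triangle at Q_m is SMB(Q_m) − MC(Q_m) = MEB(Q_m) = 37.9368.
DWL = ½ × 14.9240 × 37.9368 = 283.0844.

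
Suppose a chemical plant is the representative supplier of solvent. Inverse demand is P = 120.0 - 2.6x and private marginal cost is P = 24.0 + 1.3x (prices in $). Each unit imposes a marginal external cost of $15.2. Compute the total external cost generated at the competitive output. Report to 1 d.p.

$374.2

Market equilibrium (private): 24.0 + 1.3x = 120.0 - 2.6x → x_m = 24.6154.
Total external cost = MEC × x_m = 15.2 × 24.6154 = 374.1541.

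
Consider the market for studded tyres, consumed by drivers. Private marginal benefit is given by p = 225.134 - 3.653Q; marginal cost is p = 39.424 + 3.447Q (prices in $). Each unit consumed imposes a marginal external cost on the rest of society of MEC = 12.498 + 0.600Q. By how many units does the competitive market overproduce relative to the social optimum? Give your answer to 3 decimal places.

3.661 units

Market equilibrium (private): 39.424 + 3.447Q = 225.134 - 3.653Q → Q_m = 26.1563.
Social marginal benefit = demand − MEC = 212.636 - 4.253Q.
Set SMB = MC: 212.636 - 4.253Q = 39.424 + 3.447Q → Q* = 22.4951.
Gap = |26.1563 − 22.4951| = 3.6612.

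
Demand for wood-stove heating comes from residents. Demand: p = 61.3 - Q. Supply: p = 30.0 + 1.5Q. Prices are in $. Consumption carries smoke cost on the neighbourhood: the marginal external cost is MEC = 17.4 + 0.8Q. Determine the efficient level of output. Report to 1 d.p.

Q* = 4.2

Social marginal benefit = demand − MEC = 43.9 - 1.8Q.
Set SMB = MC: 43.9 - 1.8Q = 30.0 + 1.5Q → Q* = 4.2121.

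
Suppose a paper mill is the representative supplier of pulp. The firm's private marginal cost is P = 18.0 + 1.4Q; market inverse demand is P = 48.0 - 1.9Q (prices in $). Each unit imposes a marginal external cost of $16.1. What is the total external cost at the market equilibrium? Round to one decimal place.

$146.4

Market equilibrium (private): 18.0 + 1.4Q = 48.0 - 1.9Q → Q_m = 9.0909.
Total external cost = MEC × Q_m = 16.1 × 9.0909 = 146.3635.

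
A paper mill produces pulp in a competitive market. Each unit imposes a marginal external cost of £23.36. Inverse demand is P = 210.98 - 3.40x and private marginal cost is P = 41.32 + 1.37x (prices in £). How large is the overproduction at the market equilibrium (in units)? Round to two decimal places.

Market equilibrium (private): 41.32 + 1.37x = 210.98 - 3.40x → x_m = 35.5681.
Social marginal cost = private MC + MEC = 64.68 + 1.37x.
Set SMC = demand: 64.68 + 1.37x = 210.98 - 3.40x → x* = 30.6709.
Gap = |35.5681 − 30.6709| = 4.8972.

4.90 units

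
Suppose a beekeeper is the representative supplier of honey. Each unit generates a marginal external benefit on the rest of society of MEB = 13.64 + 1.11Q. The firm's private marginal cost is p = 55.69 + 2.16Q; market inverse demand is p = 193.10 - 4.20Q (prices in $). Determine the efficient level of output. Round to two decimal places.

Q* = 28.77

Social marginal cost = private MC − MEB = 42.05 + 1.05Q.
Set SMC = demand: 42.05 + 1.05Q = 193.10 - 4.20Q → Q* = 28.7714.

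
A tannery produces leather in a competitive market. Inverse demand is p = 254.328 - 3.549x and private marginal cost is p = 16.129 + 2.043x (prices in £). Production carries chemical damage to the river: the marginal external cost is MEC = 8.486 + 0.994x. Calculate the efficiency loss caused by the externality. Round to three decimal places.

DWL = £196.125

Market equilibrium (private): 16.129 + 2.043x = 254.328 - 3.549x → x_m = 42.5964.
Social marginal cost = private MC + MEC = 24.615 + 3.037x.
Set SMC = demand: 24.615 + 3.037x = 254.328 - 3.549x → x* = 34.8790.
The welfare-loss triangle has base |x_m − x*| and height MEC(x_m) (the vertical gap between SMC and demand is zero at x* and MEC at x_m).
DWL = ½ × 7.7174 × 50.8268 = 196.1254.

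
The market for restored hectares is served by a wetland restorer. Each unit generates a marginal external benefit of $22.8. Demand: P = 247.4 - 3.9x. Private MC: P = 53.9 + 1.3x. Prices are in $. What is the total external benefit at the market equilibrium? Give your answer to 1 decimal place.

Market equilibrium (private): 53.9 + 1.3x = 247.4 - 3.9x → x_m = 37.2115.
Total external benefit = MEB × x_m = 22.8 × 37.2115 = 848.4222.

$848.4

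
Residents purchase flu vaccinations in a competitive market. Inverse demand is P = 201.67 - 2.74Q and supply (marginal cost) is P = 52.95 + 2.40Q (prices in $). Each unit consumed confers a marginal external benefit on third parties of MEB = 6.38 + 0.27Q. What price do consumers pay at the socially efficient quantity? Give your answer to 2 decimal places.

Social marginal benefit = demand + MEB = 208.05 - 2.47Q.
Set SMB = MC: 208.05 - 2.47Q = 52.95 + 2.40Q → Q* = 31.8480.
Consumer price on the demand curve at Q*: 201.67 − 2.74×31.8480 = 114.4065.

P = $114.41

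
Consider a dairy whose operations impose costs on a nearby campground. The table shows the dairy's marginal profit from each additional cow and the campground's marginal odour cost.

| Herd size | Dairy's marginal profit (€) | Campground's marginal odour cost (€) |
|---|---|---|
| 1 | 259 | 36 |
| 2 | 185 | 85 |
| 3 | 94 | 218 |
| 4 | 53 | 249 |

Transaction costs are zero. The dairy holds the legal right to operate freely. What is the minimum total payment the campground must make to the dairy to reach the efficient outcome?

€147

Left alone the dairy would choose level 4 (marginal profit stays positive).
Efficient level: k* = 2 (marginal profit ≥ marginal odour cost through 2).
The campground must at least cover the dairy's forgone profit from cutting 4→2: 94 + 53 = 147.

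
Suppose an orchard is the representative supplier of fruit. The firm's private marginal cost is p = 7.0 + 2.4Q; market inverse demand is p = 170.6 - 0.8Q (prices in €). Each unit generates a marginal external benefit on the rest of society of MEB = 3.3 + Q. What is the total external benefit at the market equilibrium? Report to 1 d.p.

€1475.6

Market equilibrium (private): 7.0 + 2.4Q = 170.6 - 0.8Q → Q_m = 51.1250.
Total external benefit = ∫₀^{Q_m} (3.3 + 1.0Q) dQ = 3.3×51.1250 + ½×1.0×51.1250² = 1475.5953.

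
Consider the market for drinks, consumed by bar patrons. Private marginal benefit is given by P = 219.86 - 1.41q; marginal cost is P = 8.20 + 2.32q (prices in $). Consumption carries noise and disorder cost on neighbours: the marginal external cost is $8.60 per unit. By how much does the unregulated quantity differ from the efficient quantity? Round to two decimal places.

2.31 units

Market equilibrium (private): 8.20 + 2.32q = 219.86 - 1.41q → q_m = 56.7453.
Social marginal benefit = demand − MEC = 211.26 - 1.41q.
Set SMB = MC: 211.26 - 1.41q = 8.20 + 2.32q → q* = 54.4397.
Gap = |56.7453 − 54.4397| = 2.3056.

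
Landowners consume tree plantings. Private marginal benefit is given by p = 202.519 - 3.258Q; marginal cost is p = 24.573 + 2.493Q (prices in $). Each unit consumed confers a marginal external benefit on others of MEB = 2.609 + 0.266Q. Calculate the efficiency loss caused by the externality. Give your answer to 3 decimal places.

DWL = $10.711

Market equilibrium (private): 24.573 + 2.493Q = 202.519 - 3.258Q → Q_m = 30.9417.
Social marginal benefit = demand + MEB = 205.128 - 2.992Q.
Set SMB = MC: 205.128 - 2.992Q = 24.573 + 2.493Q → Q* = 32.9180.
Between Q* and Q_m the wedge SMB − MC runs linearly from 0 to MEB(Q_m), so the loss is a triangle.
DWL = ½ × 1.9763 × 10.8395 = 10.7111.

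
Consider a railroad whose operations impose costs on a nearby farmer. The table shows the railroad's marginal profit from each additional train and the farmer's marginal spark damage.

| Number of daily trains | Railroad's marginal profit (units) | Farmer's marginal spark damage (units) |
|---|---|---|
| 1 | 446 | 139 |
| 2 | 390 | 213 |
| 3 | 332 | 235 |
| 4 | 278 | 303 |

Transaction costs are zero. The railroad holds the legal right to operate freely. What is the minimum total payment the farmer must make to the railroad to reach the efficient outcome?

Left alone the railroad would choose level 4 (marginal profit stays positive).
Efficient level: k* = 3 (marginal profit ≥ marginal spark damage through 3).
The farmer must at least cover the railroad's forgone profit from cutting 4→3: 278 = 278.

278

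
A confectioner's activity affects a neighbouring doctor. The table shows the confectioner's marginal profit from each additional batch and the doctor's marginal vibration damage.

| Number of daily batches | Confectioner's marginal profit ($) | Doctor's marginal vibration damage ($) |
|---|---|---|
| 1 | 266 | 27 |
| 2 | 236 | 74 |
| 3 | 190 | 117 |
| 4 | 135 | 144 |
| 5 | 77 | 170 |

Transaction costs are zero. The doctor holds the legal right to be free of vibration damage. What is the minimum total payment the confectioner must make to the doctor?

Efficient level: marginal profit ≥ marginal vibration damage through level 3, so k* = 3.
With the doctor holding the right, the confectioner must at least compensate total damage at k*: 27 + 74 + 117 = 218.

$218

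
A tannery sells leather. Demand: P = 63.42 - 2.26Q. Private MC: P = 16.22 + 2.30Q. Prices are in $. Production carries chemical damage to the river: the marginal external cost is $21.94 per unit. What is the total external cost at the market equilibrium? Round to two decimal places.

Market equilibrium (private): 16.22 + 2.30Q = 63.42 - 2.26Q → Q_m = 10.3509.
Total external cost = MEC × Q_m = 21.94 × 10.3509 = 227.0987.

$227.10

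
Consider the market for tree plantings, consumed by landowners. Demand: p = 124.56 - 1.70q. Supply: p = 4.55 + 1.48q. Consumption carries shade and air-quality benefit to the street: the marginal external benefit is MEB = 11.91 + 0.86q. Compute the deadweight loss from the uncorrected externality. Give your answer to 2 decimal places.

DWL = 424.20

Market equilibrium (private): 4.55 + 1.48q = 124.56 - 1.70q → q_m = 37.7390.
Social marginal benefit = demand + MEB = 136.47 - 0.84q.
Set SMB = MC: 136.47 - 0.84q = 4.55 + 1.48q → q* = 56.8621.
The welfare-loss triangle has base |q_m − q*| and height MEB(q_m) (the vertical gap between SMB and MC is zero at q* and MEB at q_m).
DWL = ½ × 19.1231 × 44.3655 = 424.2029.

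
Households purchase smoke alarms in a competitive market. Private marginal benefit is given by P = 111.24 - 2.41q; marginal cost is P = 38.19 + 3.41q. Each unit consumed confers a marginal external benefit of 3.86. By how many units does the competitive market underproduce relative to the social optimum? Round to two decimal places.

0.66 units

Market equilibrium (private): 38.19 + 3.41q = 111.24 - 2.41q → q_m = 12.5515.
Social marginal benefit = demand + MEB = 115.10 - 2.41q.
Set SMB = MC: 115.10 - 2.41q = 38.19 + 3.41q → q* = 13.2148.
Gap = |12.5515 − 13.2148| = 0.6633.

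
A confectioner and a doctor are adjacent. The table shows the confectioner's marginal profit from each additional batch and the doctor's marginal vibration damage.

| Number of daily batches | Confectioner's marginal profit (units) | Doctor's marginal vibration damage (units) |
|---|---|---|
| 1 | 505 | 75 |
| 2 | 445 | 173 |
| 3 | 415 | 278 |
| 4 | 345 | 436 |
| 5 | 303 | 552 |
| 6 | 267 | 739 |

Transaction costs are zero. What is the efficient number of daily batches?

Bargaining reaches the level where marginal profit last exceeds marginal vibration damage.
That holds through level 3 (415 ≥ 278) but not at 4 (345 < 436).

3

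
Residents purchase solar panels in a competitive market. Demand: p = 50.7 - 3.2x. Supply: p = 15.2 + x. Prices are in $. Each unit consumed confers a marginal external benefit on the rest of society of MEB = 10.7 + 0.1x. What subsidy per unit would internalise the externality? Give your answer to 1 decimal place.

subsidy = $11.8 per unit

Social marginal benefit = demand + MEB = 61.4 - 3.1x.
Set SMB = MC: 61.4 - 3.1x = 15.2 + x → x* = 11.2683.
The Pigouvian subsidy equals MEB at x*: 10.7 + 0.1×11.2683 = 11.8268.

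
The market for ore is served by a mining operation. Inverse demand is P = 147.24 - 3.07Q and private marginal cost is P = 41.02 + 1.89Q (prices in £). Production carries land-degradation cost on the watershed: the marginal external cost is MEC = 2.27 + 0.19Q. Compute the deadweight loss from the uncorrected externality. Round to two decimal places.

DWL = £3.90

Market equilibrium (private): 41.02 + 1.89Q = 147.24 - 3.07Q → Q_m = 21.4153.
Social marginal cost = private MC + MEC = 43.29 + 2.08Q.
Set SMC = demand: 43.29 + 2.08Q = 147.24 - 3.07Q → Q* = 20.1845.
The welfare-loss triangle has base |Q_m − Q*| and height MEC(Q_m) (the vertical gap between SMC and demand is zero at Q* and MEC at Q_m).
DWL = ½ × 1.2308 × 6.3389 = 3.9010.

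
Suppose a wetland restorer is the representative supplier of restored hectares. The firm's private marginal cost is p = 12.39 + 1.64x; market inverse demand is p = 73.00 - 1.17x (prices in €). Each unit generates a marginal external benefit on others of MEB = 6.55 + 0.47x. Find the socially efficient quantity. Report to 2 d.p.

Social marginal cost = private MC − MEB = 5.84 + 1.17x.
Set SMC = demand: 5.84 + 1.17x = 73.00 - 1.17x → x* = 28.7009.

x* = 28.70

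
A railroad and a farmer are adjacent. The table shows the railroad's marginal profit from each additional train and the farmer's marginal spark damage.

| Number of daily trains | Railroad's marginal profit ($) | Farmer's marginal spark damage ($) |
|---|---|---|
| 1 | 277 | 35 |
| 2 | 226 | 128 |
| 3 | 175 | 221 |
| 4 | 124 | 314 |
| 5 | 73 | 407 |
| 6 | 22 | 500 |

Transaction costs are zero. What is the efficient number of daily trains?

Bargaining reaches the level where marginal profit last exceeds marginal spark damage.
That holds through level 2 (226 ≥ 128) but not at 3 (175 < 221).

2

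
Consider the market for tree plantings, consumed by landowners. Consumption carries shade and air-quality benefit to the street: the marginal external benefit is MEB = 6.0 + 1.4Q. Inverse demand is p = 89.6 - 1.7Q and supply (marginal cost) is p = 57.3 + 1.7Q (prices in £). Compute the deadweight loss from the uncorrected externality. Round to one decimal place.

Market equilibrium (private): 57.3 + 1.7Q = 89.6 - 1.7Q → Q_m = 9.5000.
Social marginal benefit = demand + MEB = 95.6 - 0.3Q.
Set SMB = MC: 95.6 - 0.3Q = 57.3 + 1.7Q → Q* = 19.1500.
The welfare-loss triangle has base |Q_m − Q*| and height MEB(Q_m) (the vertical gap between SMB and MC is zero at Q* and MEB at Q_m).
DWL = ½ × 9.6500 × 19.3000 = 93.1225.

DWL = £93.1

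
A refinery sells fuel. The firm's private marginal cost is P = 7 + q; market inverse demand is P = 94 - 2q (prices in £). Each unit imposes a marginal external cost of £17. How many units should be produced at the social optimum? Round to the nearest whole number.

q* = 23

Social marginal cost = private MC + MEC = 24 + q.
Set SMC = demand: 24 + q = 94 - 2q → q* = 23.3333.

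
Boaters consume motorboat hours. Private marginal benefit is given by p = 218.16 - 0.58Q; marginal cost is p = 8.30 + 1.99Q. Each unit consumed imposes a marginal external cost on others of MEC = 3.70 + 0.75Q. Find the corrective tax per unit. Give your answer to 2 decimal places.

tax = 50.27 per unit

Social marginal benefit = demand − MEC = 214.46 - 1.33Q.
Set SMB = MC: 214.46 - 1.33Q = 8.30 + 1.99Q → Q* = 62.0964.
The Pigouvian tax equals MEC at Q*: 3.70 + 0.75×62.0964 = 50.2723.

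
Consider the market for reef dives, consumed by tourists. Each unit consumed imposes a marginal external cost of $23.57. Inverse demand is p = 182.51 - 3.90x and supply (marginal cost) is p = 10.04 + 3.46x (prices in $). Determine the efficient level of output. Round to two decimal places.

Social marginal benefit = demand − MEC = 158.94 - 3.90x.
Set SMB = MC: 158.94 - 3.90x = 10.04 + 3.46x → x* = 20.2310.

x* = 20.23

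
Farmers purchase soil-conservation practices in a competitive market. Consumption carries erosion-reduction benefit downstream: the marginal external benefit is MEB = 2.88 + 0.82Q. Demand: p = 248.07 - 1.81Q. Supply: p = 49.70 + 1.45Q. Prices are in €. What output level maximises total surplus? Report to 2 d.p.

Q* = 82.48

Social marginal benefit = demand + MEB = 250.95 - 0.99Q.
Set SMB = MC: 250.95 - 0.99Q = 49.70 + 1.45Q → Q* = 82.4795.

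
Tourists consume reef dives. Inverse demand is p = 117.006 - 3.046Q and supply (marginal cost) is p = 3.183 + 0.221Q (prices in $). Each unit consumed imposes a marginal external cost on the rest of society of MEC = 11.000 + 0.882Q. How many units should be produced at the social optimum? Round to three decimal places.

Social marginal benefit = demand − MEC = 106.006 - 3.928Q.
Set SMB = MC: 106.006 - 3.928Q = 3.183 + 0.221Q → Q* = 24.7826.

Q* = 24.783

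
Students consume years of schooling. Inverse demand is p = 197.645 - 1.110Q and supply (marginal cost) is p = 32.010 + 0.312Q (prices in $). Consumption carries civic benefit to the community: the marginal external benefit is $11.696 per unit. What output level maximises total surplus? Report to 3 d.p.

Q* = 124.705

Social marginal benefit = demand + MEB = 209.341 - 1.110Q.
Set SMB = MC: 209.341 - 1.110Q = 32.010 + 0.312Q → Q* = 124.7053.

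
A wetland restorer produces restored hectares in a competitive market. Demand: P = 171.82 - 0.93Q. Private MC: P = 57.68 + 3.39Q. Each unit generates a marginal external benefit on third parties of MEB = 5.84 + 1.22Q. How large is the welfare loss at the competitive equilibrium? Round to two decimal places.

DWL = 233.81

Market equilibrium (private): 57.68 + 3.39Q = 171.82 - 0.93Q → Q_m = 26.4213.
Social marginal cost = private MC − MEB = 51.84 + 2.17Q.
Set SMC = demand: 51.84 + 2.17Q = 171.82 - 0.93Q → Q* = 38.7032.
The loss is the area between SMC and demand from Q* to Q_m; with linear curves that's a triangle of height MEB(Q_m).
DWL = ½ × 12.2819 × 38.0740 = 233.8105.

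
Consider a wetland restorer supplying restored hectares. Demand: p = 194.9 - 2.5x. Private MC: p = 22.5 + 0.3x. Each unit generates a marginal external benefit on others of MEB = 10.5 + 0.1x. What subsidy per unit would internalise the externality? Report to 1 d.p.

Social marginal cost = private MC − MEB = 12.0 + 0.2x.
Set SMC = demand: 12.0 + 0.2x = 194.9 - 2.5x → x* = 67.7407.
The Pigouvian subsidy equals MEB at x*: 10.5 + 0.1×67.7407 = 17.2741.

subsidy = 17.3 per unit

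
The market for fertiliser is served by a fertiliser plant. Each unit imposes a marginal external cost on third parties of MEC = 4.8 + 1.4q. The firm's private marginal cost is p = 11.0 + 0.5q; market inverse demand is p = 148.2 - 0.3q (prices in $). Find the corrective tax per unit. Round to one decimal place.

Social marginal cost = private MC + MEC = 15.8 + 1.9q.
Set SMC = demand: 15.8 + 1.9q = 148.2 - 0.3q → q* = 60.1818.
The Pigouvian tax equals MEC at q*: 4.8 + 1.4×60.1818 = 89.0545.

tax = $89.1 per unit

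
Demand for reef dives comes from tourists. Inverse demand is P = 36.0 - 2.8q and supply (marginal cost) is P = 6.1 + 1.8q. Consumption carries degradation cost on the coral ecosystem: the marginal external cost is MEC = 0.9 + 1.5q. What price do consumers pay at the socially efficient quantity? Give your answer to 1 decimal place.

Social marginal benefit = demand − MEC = 35.1 - 4.3q.
Set SMB = MC: 35.1 - 4.3q = 6.1 + 1.8q → q* = 4.7541.
Consumer price on the demand curve at q*: 36.0 − 2.8×4.7541 = 22.6885.

P = 22.7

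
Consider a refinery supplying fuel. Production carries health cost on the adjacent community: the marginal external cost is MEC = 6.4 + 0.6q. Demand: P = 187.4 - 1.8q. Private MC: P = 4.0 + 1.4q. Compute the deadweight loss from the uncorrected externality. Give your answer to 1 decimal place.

DWL = 218.9

Market equilibrium (private): 4.0 + 1.4q = 187.4 - 1.8q → q_m = 57.3125.
Social marginal cost = private MC + MEC = 10.4 + 2.0q.
Set SMC = demand: 10.4 + 2.0q = 187.4 - 1.8q → q* = 46.5789.
Between q* and q_m the wedge SMC − demand runs linearly from 0 to MEC(q_m), so the loss is a triangle.
DWL = ½ × 10.7336 × 40.7875 = 218.8984.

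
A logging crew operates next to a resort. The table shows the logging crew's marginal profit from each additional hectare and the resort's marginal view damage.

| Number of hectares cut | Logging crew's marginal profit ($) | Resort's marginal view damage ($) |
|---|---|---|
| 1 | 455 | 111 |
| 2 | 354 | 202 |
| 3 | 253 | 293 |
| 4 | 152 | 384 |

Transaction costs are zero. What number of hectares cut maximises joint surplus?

Bargaining reaches the level where marginal profit last exceeds marginal view damage.
That holds through level 2 (354 ≥ 202) but not at 3 (253 < 293).

2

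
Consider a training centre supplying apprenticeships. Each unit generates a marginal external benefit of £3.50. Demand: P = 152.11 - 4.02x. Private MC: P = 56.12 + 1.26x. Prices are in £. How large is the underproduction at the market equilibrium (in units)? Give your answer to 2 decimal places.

Market equilibrium (private): 56.12 + 1.26x = 152.11 - 4.02x → x_m = 18.1799.
Social marginal cost = private MC − MEB = 52.62 + 1.26x.
Set SMC = demand: 52.62 + 1.26x = 152.11 - 4.02x → x* = 18.8428.
Gap = |18.1799 − 18.8428| = 0.6629.

0.66 units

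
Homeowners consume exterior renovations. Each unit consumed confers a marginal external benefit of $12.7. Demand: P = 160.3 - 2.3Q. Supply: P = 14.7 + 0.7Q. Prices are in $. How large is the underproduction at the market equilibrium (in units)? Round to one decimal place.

Market equilibrium (private): 14.7 + 0.7Q = 160.3 - 2.3Q → Q_m = 48.5333.
Social marginal benefit = demand + MEB = 173.0 - 2.3Q.
Set SMB = MC: 173.0 - 2.3Q = 14.7 + 0.7Q → Q* = 52.7667.
Gap = |48.5333 − 52.7667| = 4.2334.

4.2 units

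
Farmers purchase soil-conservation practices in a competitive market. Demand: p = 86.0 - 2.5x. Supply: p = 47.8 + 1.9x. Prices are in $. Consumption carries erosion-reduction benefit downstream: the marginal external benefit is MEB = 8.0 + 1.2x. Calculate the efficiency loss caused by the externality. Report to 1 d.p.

Market equilibrium (private): 47.8 + 1.9x = 86.0 - 2.5x → x_m = 8.6818.
Social marginal benefit = demand + MEB = 94.0 - 1.3x.
Set SMB = MC: 94.0 - 1.3x = 47.8 + 1.9x → x* = 14.4375.
The loss is the area between SMB and MC from x* to x_m; with linear curves that's a triangle of height MEB(x_m).
DWL = ½ × 5.7557 × 18.4182 = 53.0048.

DWL = $53.0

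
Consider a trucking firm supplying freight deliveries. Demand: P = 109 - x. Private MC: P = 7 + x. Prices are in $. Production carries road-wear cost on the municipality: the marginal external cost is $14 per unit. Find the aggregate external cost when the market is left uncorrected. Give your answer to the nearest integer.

$714

Market equilibrium (private): 7 + x = 109 - x → x_m = 51.0000.
Total external cost = MEC × x_m = 14 × 51.0000 = 714.0000.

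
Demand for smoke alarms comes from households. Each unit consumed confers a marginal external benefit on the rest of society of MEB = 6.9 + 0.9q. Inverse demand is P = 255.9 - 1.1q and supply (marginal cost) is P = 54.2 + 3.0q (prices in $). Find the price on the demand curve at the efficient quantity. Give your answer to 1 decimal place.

P = $184.2

Social marginal benefit = demand + MEB = 262.8 - 0.2q.
Set SMB = MC: 262.8 - 0.2q = 54.2 + 3.0q → q* = 65.1875.
Consumer price on the demand curve at q*: 255.9 − 1.1×65.1875 = 184.1938.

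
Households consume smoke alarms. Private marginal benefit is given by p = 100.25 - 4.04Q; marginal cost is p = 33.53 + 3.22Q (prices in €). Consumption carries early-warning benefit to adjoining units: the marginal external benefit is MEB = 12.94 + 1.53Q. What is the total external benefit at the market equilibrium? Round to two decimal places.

€183.53

Market equilibrium (private): 33.53 + 3.22Q = 100.25 - 4.04Q → Q_m = 9.1901.
Total external benefit = ∫₀^{Q_m} (12.94 + 1.53Q) dQ = 12.94×9.1901 + ½×1.53×9.1901² = 183.5302.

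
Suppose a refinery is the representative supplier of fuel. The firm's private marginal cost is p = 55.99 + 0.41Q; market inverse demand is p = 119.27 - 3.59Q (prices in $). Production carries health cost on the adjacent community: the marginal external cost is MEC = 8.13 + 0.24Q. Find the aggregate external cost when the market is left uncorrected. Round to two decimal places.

$158.65

Market equilibrium (private): 55.99 + 0.41Q = 119.27 - 3.59Q → Q_m = 15.8200.
Total external cost = ∫₀^{Q_m} (8.13 + 0.24Q) dQ = 8.13×15.8200 + ½×0.24×15.8200² = 158.6493.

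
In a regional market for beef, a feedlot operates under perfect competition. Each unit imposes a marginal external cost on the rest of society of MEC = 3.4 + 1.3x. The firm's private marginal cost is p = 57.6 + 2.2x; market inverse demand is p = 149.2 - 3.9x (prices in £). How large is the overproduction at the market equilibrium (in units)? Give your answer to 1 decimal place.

3.1 units

Market equilibrium (private): 57.6 + 2.2x = 149.2 - 3.9x → x_m = 15.0164.
Social marginal cost = private MC + MEC = 61.0 + 3.5x.
Set SMC = demand: 61.0 + 3.5x = 149.2 - 3.9x → x* = 11.9189.
Gap = |15.0164 − 11.9189| = 3.0975.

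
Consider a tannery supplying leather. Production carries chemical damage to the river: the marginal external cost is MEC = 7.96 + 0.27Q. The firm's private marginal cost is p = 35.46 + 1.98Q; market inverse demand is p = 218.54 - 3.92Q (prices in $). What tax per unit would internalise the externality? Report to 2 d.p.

Social marginal cost = private MC + MEC = 43.42 + 2.25Q.
Set SMC = demand: 43.42 + 2.25Q = 218.54 - 3.92Q → Q* = 28.3825.
The Pigouvian tax equals MEC at Q*: 7.96 + 0.27×28.3825 = 15.6233.

tax = $15.62 per unit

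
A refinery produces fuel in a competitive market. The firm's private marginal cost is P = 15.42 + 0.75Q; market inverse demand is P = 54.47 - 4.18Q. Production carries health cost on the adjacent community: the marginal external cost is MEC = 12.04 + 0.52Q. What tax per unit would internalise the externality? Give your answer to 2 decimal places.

tax = 14.62 per unit

Social marginal cost = private MC + MEC = 27.46 + 1.27Q.
Set SMC = demand: 27.46 + 1.27Q = 54.47 - 4.18Q → Q* = 4.9560.
The Pigouvian tax equals MEC at Q*: 12.04 + 0.52×4.9560 = 14.6171.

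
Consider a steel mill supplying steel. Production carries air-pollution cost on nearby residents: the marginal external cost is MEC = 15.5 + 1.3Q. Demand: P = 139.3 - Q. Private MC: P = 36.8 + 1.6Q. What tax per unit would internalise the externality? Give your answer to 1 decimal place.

tax = 44.5 per unit

Social marginal cost = private MC + MEC = 52.3 + 2.9Q.
Set SMC = demand: 52.3 + 2.9Q = 139.3 - Q → Q* = 22.3077.
The Pigouvian tax equals MEC at Q*: 15.5 + 1.3×22.3077 = 44.5000.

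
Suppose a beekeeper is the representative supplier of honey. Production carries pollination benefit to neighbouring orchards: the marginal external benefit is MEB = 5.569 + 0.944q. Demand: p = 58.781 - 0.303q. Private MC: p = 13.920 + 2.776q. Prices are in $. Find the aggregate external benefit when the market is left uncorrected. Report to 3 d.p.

$181.339

Market equilibrium (private): 13.920 + 2.776q = 58.781 - 0.303q → q_m = 14.5700.
Total external benefit = ∫₀^{q_m} (5.569 + 0.944q) dq = 5.569×14.5700 + ½×0.944×14.5700² = 181.3388.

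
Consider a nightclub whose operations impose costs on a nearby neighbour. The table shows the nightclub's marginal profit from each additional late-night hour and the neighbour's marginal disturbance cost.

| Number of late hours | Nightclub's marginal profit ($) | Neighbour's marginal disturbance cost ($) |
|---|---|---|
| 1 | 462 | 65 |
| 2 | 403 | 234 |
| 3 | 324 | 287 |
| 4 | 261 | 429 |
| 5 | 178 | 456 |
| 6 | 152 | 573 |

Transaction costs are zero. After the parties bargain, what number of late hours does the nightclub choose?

Bargaining reaches the level where marginal profit last exceeds marginal disturbance cost.
That holds through level 3 (324 ≥ 287) but not at 4 (261 < 429).

3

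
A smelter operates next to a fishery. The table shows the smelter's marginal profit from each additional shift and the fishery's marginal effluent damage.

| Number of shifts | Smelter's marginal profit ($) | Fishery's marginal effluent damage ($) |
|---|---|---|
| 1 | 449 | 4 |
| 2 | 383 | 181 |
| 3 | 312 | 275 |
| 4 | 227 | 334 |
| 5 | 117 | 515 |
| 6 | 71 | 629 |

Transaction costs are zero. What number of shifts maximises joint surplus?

3

Bargaining reaches the level where marginal profit last exceeds marginal effluent damage.
That holds through level 3 (312 ≥ 275) but not at 4 (227 < 334).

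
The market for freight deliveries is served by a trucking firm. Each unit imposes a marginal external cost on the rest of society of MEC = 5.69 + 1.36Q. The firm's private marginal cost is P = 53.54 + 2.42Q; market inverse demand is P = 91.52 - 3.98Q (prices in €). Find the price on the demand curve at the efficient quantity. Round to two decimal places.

Social marginal cost = private MC + MEC = 59.23 + 3.78Q.
Set SMC = demand: 59.23 + 3.78Q = 91.52 - 3.98Q → Q* = 4.1611.
Consumer price on the demand curve at Q*: 91.52 − 3.98×4.1611 = 74.9588.

P = €74.96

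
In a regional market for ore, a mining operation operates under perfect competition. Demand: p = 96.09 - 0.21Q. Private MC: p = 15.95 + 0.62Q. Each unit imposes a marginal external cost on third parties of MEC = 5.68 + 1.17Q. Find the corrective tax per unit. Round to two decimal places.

tax = 49.24 per unit

Social marginal cost = private MC + MEC = 21.63 + 1.79Q.
Set SMC = demand: 21.63 + 1.79Q = 96.09 - 0.21Q → Q* = 37.2300.
The Pigouvian tax equals MEC at Q*: 5.68 + 1.17×37.2300 = 49.2391.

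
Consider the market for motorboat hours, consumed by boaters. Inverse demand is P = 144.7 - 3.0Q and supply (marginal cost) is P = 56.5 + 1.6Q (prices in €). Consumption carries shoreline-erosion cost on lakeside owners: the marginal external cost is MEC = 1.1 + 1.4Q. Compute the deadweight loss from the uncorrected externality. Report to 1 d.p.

DWL = €65.1

Market equilibrium (private): 56.5 + 1.6Q = 144.7 - 3.0Q → Q_m = 19.1739.
Social marginal benefit = demand − MEC = 143.6 - 4.4Q.
Set SMB = MC: 143.6 - 4.4Q = 56.5 + 1.6Q → Q* = 14.5167.
Between Q* and Q_m the wedge MC − SMB runs linearly from 0 to MEC(Q_m), so the loss is a triangle.
DWL = ½ × 4.6572 × 27.9435 = 65.0692.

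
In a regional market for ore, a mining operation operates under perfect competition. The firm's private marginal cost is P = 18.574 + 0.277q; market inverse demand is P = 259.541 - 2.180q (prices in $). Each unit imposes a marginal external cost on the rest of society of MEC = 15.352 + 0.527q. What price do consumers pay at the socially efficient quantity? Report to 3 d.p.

P = $94.715

Social marginal cost = private MC + MEC = 33.926 + 0.804q.
Set SMC = demand: 33.926 + 0.804q = 259.541 - 2.180q → q* = 75.6082.
Consumer price on the demand curve at q*: 259.541 − 2.180×75.6082 = 94.7151.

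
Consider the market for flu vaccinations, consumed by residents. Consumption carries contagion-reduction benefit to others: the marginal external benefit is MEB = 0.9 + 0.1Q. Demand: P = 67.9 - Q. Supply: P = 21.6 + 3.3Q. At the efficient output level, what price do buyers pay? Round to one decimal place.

Social marginal benefit = demand + MEB = 68.8 - 0.9Q.
Set SMB = MC: 68.8 - 0.9Q = 21.6 + 3.3Q → Q* = 11.2381.
Consumer price on the demand curve at Q*: 67.9 − 1.0×11.2381 = 56.6619.

P = 56.7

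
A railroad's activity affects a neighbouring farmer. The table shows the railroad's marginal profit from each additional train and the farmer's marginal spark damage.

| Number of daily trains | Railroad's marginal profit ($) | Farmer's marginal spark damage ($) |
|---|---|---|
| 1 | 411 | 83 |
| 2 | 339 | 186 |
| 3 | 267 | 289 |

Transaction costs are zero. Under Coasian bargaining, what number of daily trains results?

2

Bargaining reaches the level where marginal profit last exceeds marginal spark damage.
That holds through level 2 (339 ≥ 186) but not at 3 (267 < 289).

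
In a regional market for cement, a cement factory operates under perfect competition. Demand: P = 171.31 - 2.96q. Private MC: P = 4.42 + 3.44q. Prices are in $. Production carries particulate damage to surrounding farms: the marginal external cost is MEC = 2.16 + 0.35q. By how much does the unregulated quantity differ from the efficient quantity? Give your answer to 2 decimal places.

Market equilibrium (private): 4.42 + 3.44q = 171.31 - 2.96q → q_m = 26.0766.
Social marginal cost = private MC + MEC = 6.58 + 3.79q.
Set SMC = demand: 6.58 + 3.79q = 171.31 - 2.96q → q* = 24.4044.
Gap = |26.0766 − 24.4044| = 1.6722.

1.67 units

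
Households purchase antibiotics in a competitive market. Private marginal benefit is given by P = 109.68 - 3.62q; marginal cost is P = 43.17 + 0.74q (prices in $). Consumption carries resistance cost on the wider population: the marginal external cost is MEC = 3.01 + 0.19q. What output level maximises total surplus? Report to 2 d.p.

q* = 13.96

Social marginal benefit = demand − MEC = 106.67 - 3.81q.
Set SMB = MC: 106.67 - 3.81q = 43.17 + 0.74q → q* = 13.9560.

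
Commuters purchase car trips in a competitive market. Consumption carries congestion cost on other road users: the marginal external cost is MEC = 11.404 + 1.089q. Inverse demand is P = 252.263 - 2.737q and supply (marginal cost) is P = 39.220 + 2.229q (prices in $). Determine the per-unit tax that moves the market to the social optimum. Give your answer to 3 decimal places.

Social marginal benefit = demand − MEC = 240.859 - 3.826q.
Set SMB = MC: 240.859 - 3.826q = 39.220 + 2.229q → q* = 33.3012.
The Pigouvian tax equals MEC at q*: 11.404 + 1.089×33.3012 = 47.6690.

tax = $47.669 per unit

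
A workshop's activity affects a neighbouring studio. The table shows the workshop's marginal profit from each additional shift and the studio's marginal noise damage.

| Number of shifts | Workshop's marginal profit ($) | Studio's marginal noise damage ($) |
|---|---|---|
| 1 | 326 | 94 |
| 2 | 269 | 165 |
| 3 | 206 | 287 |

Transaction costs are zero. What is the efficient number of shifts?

Bargaining reaches the level where marginal profit last exceeds marginal noise damage.
That holds through level 2 (269 ≥ 165) but not at 3 (206 < 287).

2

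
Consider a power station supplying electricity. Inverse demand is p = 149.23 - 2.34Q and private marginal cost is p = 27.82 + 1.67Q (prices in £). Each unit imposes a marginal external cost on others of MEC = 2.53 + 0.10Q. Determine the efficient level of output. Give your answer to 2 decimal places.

Social marginal cost = private MC + MEC = 30.35 + 1.77Q.
Set SMC = demand: 30.35 + 1.77Q = 149.23 - 2.34Q → Q* = 28.9246.

Q* = 28.92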